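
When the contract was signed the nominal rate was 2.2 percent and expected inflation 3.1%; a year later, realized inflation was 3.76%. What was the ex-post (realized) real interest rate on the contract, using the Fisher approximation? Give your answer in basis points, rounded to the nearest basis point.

Ex-post: 2.2% − 3.76% = -1.560%
So the realized real rate is -156 basis points.

-156 basis points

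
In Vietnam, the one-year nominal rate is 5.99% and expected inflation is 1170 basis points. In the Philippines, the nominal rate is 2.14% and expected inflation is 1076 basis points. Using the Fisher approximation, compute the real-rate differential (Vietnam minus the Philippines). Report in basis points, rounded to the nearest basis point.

291 basis points

Vietnam: 5.99% − 11.7% = -5.710%
The Philippines: 2.14% − 10.76% = -8.620%
Differential = 2.910% → 291 basis points.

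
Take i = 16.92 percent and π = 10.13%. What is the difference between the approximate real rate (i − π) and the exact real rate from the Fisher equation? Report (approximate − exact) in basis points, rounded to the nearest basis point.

Approximate: r ≈ 16.920% − 10.130% = 6.7900%
Exact: (1 + 0.1692)/(1 + 0.1013) − 1 = 6.1654%
Error = 6.7900% − 6.1654% = 0.6246% → 62 basis points.

62 basis points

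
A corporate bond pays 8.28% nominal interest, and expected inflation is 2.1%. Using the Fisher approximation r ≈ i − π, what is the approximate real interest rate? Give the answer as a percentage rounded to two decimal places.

r ≈ i − π = 8.28% − 2.1% = 6.18%.

6.18%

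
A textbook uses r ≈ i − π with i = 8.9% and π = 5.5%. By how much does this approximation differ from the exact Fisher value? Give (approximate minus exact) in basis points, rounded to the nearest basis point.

18 basis points

Approximate: r ≈ 8.900% − 5.500% = 3.4000%
Exact: (1 + 0.0890)/(1 + 0.0550) − 1 = 3.2227%
Error = 3.4000% − 3.2227% = 0.1773% → 18 basis points.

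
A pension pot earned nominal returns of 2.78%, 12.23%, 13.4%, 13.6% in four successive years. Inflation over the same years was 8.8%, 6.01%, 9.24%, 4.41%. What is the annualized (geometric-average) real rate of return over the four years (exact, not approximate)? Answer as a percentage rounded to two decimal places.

Nominal growth factor = 1.0278 × 1.1223 × 1.1340 × 1.1360 = 1.48596631
Price-level growth factor = 1.0880 × 1.0601 × 1.0924 × 1.0441 = 1.31552625
Real growth factor = 1.48596631 / 1.31552625 = 1.12956037
Annualized real rate = 1.12956037^(1/4) − 1 = 3.0926% → 3.09%.

3.09%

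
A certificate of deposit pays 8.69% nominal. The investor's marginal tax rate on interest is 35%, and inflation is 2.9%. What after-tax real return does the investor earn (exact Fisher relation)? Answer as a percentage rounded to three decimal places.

2.671%

After-tax nominal return = 8.69% × (1 − 0.35) = 5.6485%.
1 + r = 1.056485 / 1.02900 = 1.026710
After-tax real rate = 1.026710 − 1 → 2.671%.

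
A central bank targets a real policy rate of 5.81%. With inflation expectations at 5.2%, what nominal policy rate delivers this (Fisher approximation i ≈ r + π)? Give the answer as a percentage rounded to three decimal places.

11.010%

i ≈ r + π = 5.81% + 5.2% = 11.010%.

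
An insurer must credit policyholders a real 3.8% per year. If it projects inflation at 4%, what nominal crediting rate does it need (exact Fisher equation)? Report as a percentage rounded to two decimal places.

7.95%

(1 + i) = (1 + r)(1 + π) = 1.03800 × 1.04000 = 1.07952
i = 1.07952 − 1, so the required nominal rate is 7.95%.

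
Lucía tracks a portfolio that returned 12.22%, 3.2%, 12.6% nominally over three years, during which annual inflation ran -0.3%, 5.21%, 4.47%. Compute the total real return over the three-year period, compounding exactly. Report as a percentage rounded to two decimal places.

19.00%

Compound the nominal returns: 1.1222 × 1.0320 × 1.1260 = 1.304032.
Compound inflation: 0.9970 × 1.0521 × 1.0447 = 1.095831.
Deflate: 1.304032 / 1.095831 = 1.189993.
Total real return = 1.189993 − 1 → 19.00%.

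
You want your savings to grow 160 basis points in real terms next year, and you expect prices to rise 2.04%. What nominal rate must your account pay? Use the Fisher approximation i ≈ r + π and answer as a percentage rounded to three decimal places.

3.640%

i ≈ r + π = 1.6% + 2.04% = 3.640%.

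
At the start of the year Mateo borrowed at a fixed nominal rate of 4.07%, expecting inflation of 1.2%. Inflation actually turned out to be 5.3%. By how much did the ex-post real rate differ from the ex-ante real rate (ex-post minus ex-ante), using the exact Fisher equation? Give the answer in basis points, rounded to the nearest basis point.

-400 basis points

Ex-ante: (1 + 0.0407)/(1 + 0.0120) − 1 = 2.8360%
Ex-post: (1 + 0.0407)/(1 + 0.0530) − 1 = -1.1681%
Difference (ex-post − ex-ante) = -4.0041% → -400 basis points.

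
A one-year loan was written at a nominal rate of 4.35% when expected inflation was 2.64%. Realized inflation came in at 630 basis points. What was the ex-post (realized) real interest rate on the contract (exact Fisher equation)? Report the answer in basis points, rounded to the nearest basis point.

Ex-post: (1 + 0.0435)/(1 + 0.0630) − 1 = -1.8344%
So the realized real rate is -183 basis points.

-183 basis points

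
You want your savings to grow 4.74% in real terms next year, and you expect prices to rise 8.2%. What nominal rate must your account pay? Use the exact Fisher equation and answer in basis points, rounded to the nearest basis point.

(1 + i) = (1 + r)(1 + π) = 1.04740 × 1.08200 = 1.1332868
i = 1.1332868 − 1, so the required nominal rate is 1333 basis points.

1333 basis points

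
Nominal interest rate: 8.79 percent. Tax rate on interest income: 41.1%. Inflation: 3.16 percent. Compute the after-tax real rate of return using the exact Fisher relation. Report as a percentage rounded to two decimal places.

After-tax nominal return = 8.79% × (1 − 0.411) = 5.17731%.
1 + r = 1.0517731 / 1.03160 = 1.019555
After-tax real rate = 1.019555 − 1 → 1.96%.

1.96%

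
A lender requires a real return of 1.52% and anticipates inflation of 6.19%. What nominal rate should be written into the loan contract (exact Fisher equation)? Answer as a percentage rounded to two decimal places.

(1 + i) = (1 + r)(1 + π) = 1.01520 × 1.06190 = 1.07804088
i = 1.07804088 − 1, so the required nominal rate is 7.80%.

7.80%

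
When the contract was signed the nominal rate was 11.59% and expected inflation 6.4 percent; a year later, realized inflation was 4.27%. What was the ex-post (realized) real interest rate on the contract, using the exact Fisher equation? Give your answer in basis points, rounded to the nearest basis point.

702 basis points

Ex-post: (1 + 0.1159)/(1 + 0.0427) − 1 = 7.0202%
So the realized real rate is 702 basis points.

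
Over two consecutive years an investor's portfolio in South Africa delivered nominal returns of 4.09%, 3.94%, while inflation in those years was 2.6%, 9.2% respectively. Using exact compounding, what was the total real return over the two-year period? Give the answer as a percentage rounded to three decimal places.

Nominal growth factor = 1.0409 × 1.0394 = 1.081911
Price-level growth factor = 1.0260 × 1.0920 = 1.120392
Real growth factor = 1.081911 / 1.120392 = 0.965654
Total real return = 0.965654 − 1 → -3.435%.

-3.435%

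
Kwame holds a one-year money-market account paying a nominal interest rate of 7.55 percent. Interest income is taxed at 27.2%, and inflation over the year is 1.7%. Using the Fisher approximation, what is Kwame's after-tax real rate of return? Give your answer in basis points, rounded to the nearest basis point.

After-tax nominal return = 7.55% × (1 − 0.272) = 5.4964%.
r ≈ 5.4964% − 1.7% → 380 basis points.

380 basis points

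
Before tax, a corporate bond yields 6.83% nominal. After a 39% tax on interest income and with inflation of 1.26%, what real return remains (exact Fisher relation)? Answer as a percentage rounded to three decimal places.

After-tax nominal return = 6.83% × (1 − 0.39) = 4.1663%.
1 + r = 1.041663 / 1.01260 = 1.028701
After-tax real rate = 1.028701 − 1 → 2.870%.

2.870%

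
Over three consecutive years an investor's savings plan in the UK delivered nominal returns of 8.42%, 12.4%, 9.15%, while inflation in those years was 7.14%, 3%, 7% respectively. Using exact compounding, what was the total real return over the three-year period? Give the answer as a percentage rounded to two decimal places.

12.65%

Nominal growth factor = 1.0842 × 1.1240 × 1.0915 = 1.330146
Price-level growth factor = 1.0714 × 1.0300 × 1.0700 = 1.180790
Real growth factor = 1.330146 / 1.180790 = 1.126489
Total real return = 1.126489 − 1 → 12.65%.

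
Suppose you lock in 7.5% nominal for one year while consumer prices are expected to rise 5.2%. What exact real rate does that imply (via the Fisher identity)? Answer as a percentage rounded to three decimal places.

1 + r = 1.07500 / 1.05200 = 1.021863
r = 1.021863 − 1 = 2.1863%, i.e. 2.186%.

2.186%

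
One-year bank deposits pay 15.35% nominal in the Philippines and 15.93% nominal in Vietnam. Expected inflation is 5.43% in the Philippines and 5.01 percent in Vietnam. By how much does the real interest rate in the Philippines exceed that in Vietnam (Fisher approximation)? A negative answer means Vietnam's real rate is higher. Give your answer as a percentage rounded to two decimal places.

-1.00%

The Philippines: 15.35% − 5.43% = 9.920%
Vietnam: 15.93% − 5.01% = 10.920%
Differential = -1.000% → -1.00%.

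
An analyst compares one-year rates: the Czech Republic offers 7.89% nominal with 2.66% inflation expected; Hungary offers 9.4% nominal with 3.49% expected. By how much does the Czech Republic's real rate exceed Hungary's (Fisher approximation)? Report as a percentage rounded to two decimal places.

-0.68%

The Czech Republic: 7.89% − 2.66% = 5.230%
Hungary: 9.4% − 3.49% = 5.910%
Differential = -0.680% → -0.68%.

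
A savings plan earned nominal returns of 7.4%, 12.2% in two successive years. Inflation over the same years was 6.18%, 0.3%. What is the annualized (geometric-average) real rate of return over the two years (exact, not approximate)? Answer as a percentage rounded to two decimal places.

6.37%

Compound the nominal returns: 1.0740 × 1.1220 = 1.20502800.
Compound inflation: 1.0618 × 1.0030 = 1.06498540.
Deflate: 1.20502800 / 1.06498540 = 1.13149720.
Annualized real rate = 1.13149720^(1/2) − 1 = 6.3719% → 6.37%.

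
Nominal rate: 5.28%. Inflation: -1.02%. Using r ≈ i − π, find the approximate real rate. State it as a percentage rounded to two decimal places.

6.30%

r ≈ i − π = 5.28% − (-1.02%) = 6.30%.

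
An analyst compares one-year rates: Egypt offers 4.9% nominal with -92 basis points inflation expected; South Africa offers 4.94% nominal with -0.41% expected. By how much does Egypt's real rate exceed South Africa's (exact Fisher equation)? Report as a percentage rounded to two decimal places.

0.50%

Egypt: (1 + 0.0490)/(1 − 0.0092) − 1 = 5.8740%
South Africa: (1 + 0.0494)/(1 − 0.0041) − 1 = 5.3720%
Differential = 5.8740% − 5.3720% = 0.5020% → 0.50%.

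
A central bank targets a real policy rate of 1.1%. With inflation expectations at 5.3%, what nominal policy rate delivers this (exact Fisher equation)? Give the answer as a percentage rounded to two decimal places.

(1 + i) = (1 + r)(1 + π) = 1.01100 × 1.05300 = 1.064583
i = 1.064583 − 1, so the required nominal rate is 6.46%.

6.46%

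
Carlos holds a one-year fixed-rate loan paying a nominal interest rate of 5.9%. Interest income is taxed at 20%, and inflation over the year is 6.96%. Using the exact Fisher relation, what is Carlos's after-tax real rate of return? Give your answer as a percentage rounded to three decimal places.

-2.094%

After-tax nominal return = 5.9% × (1 − 0.2) = 4.7200%.
1 + r = 1.04720 / 1.06960 = 0.979058
After-tax real rate = 0.979058 − 1 → -2.094%.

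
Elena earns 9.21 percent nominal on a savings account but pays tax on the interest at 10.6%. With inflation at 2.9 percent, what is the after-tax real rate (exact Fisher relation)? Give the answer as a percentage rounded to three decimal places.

After-tax nominal return = 9.21% × (1 − 0.106) = 8.23374%.
1 + r = 1.0823374 / 1.02900 = 1.051834
After-tax real rate = 1.051834 − 1 → 5.183%.

5.183%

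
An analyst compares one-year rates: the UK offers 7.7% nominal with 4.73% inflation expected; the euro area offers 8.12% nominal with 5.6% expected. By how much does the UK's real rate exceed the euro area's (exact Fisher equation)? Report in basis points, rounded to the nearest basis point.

45 basis points

The UK: (1 + 0.0770)/(1 + 0.0473) − 1 = 2.8359%
The euro area: (1 + 0.0812)/(1 + 0.0560) − 1 = 2.3864%
Differential = 2.8359% − 2.3864% = 0.4495% → 45 basis points.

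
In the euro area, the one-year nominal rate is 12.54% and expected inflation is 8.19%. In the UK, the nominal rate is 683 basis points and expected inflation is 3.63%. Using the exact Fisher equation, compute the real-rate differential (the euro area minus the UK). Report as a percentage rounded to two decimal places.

0.93%

The euro area: (1 + 0.1254)/(1 + 0.0819) − 1 = 4.0207%
The UK: (1 + 0.0683)/(1 + 0.0363) − 1 = 3.0879%
Differential = 4.0207% − 3.0879% = 0.9328% → 0.93%.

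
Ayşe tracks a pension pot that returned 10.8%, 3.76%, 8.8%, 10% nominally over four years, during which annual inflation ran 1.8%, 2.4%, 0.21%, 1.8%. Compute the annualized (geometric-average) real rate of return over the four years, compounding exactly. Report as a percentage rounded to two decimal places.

Nominal growth factor = 1.1080 × 1.0376 × 1.0880 × 1.1000 = 1.37591405
Price-level growth factor = 1.0180 × 1.0240 × 1.0021 × 1.0180 = 1.06342429
Real growth factor = 1.37591405 / 1.06342429 = 1.29385238
Annualized real rate = 1.29385238^(1/4) − 1 = 6.6525% → 6.65%.

6.65%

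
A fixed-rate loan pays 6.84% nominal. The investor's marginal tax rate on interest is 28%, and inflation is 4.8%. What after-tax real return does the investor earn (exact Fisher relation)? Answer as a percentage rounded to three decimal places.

0.119%

After-tax nominal return = 6.84% × (1 − 0.28) = 4.9248%.
1 + r = 1.049248 / 1.04800 = 1.001191
After-tax real rate = 1.001191 − 1 → 0.119%.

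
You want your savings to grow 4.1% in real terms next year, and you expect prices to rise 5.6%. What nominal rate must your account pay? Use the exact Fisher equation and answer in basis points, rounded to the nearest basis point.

993 basis points

(1 + i) = (1 + r)(1 + π) = 1.04100 × 1.05600 = 1.099296
i = 1.099296 − 1, so the required nominal rate is 993 basis points.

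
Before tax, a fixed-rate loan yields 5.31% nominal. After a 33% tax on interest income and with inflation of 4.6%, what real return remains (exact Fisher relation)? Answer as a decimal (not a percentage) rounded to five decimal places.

After-tax nominal return = 5.31% × (1 − 0.33) = 3.5577%.
1 + r = 1.035577 / 1.04600 = 0.9900354
After-tax real rate = 0.9900354 − 1 → -0.00996.

-0.00996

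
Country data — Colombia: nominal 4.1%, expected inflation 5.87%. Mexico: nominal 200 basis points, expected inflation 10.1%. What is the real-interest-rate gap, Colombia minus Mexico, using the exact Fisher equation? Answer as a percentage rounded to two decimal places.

Colombia: (1 + 0.0410)/(1 + 0.0587) − 1 = -1.6719%
Mexico: (1 + 0.0200)/(1 + 0.1010) − 1 = -7.3569%
Differential = -1.6719% − (-7.3569%) = 5.6851% → 5.69%.

5.69%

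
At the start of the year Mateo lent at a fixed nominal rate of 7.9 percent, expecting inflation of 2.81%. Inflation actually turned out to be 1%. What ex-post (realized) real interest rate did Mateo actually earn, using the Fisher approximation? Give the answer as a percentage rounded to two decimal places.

6.90%

Ex-post: 7.9% − 1% = 6.900%
So the realized real rate is 6.90%.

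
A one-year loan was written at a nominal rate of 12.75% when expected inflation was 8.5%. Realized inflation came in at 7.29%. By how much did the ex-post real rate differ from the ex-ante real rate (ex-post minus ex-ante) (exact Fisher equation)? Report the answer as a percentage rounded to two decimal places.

Ex-ante: (1 + 0.1275)/(1 + 0.0850) − 1 = 3.9171%
Ex-post: (1 + 0.1275)/(1 + 0.0729) − 1 = 5.0890%
Difference (ex-post − ex-ante) = 1.1720% → 1.17%.

1.17%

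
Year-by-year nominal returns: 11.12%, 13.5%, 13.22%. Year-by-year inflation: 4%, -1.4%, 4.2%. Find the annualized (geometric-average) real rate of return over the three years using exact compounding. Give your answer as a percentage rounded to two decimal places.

10.15%

Nominal growth factor = 1.1112 × 1.1350 × 1.1322 = 1.42794423
Price-level growth factor = 1.0400 × 0.9860 × 1.0420 = 1.06850848
Real growth factor = 1.42794423 / 1.06850848 = 1.33639017
Annualized real rate = 1.33639017^(1/3) − 1 = 10.1483% → 10.15%.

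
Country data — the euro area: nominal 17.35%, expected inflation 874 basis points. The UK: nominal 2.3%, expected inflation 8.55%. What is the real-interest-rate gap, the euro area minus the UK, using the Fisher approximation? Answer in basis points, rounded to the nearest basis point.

The euro area: 17.35% − 8.74% = 8.610%
The UK: 2.3% − 8.55% = -6.250%
Differential = 14.860% → 1486 basis points.

1486 basis points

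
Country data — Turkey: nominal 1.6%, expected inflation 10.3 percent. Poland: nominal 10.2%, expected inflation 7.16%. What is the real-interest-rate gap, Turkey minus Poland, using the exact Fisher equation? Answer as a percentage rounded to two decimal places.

-10.72%

Turkey: (1 + 0.0160)/(1 + 0.1030) − 1 = -7.8876%
Poland: (1 + 0.1020)/(1 + 0.0716) − 1 = 2.8369%
Differential = -7.8876% − 2.8369% = -10.7245% → -10.72%.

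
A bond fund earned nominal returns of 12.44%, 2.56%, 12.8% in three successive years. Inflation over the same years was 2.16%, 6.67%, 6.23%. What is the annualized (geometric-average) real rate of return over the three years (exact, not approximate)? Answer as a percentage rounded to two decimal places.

3.96%

Nominal growth factor = 1.1244 × 1.0256 × 1.1280 = 1.30079227
Price-level growth factor = 1.0216 × 1.0667 × 1.0623 = 1.15763157
Real growth factor = 1.30079227 / 1.15763157 = 1.12366690
Annualized real rate = 1.12366690^(1/3) − 1 = 3.9631% → 3.96%.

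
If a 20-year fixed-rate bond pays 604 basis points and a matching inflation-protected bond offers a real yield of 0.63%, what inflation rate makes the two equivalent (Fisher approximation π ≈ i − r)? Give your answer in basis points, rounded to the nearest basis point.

π ≈ i − r = 6.04% − 0.63% → 541 basis points.

541 basis points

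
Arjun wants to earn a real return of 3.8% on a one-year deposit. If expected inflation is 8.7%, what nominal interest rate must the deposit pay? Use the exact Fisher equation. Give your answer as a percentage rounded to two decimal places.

12.83%

(1 + i) = (1 + r)(1 + π) = 1.03800 × 1.08700 = 1.128306
i = 1.128306 − 1, so the required nominal rate is 12.83%.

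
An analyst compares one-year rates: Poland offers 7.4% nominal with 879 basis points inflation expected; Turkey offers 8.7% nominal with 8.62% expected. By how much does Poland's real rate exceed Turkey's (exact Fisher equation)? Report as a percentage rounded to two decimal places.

-1.35%

Poland: (1 + 0.0740)/(1 + 0.0879) − 1 = -1.2777%
Turkey: (1 + 0.0870)/(1 + 0.0862) − 1 = 0.0737%
Differential = -1.2777% − 0.0737% = -1.3513% → -1.35%.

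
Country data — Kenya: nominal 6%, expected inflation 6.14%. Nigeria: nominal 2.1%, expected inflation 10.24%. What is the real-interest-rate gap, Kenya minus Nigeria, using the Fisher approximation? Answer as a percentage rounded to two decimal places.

Kenya: 6% − 6.14% = -0.140%
Nigeria: 2.1% − 10.24% = -8.140%
Differential = 8.000% → 8.00%.

8.00%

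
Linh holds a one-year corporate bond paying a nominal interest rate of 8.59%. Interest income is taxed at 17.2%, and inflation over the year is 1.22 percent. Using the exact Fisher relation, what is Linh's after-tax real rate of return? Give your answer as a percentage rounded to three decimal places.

5.821%

After-tax nominal return = 8.59% × (1 − 0.172) = 7.11252%.
1 + r = 1.0711252 / 1.01220 = 1.05821498
After-tax real rate = 1.05821498 − 1 → 5.821%.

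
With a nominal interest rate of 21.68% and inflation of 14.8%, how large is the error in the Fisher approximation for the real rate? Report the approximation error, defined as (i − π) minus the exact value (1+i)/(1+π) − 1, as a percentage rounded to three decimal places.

Approximate: r ≈ 21.680% − 14.800% = 6.8800%
Exact: (1 + 0.2168)/(1 + 0.1480) − 1 = 5.9930%
Error = 6.8800% − 5.9930% = 0.8870% → 0.887%.

0.887%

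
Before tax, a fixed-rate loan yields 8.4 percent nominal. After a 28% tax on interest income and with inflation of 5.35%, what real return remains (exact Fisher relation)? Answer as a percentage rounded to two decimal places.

After-tax nominal return = 8.4% × (1 − 0.28) = 6.0480%.
1 + r = 1.06048 / 1.05350 = 1.006626
After-tax real rate = 1.006626 − 1 → 0.66%.

0.66%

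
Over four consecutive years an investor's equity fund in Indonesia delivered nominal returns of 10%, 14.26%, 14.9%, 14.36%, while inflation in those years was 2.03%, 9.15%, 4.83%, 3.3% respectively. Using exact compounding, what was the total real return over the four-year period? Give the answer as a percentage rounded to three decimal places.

36.944%

Compound the nominal returns: 1.1000 × 1.1426 × 1.1490 × 1.1436 = 1.651510.
Compound inflation: 1.0203 × 1.0915 × 1.0483 × 1.0330 = 1.205973.
Deflate: 1.651510 / 1.205973 = 1.369442.
Total real return = 1.369442 − 1 → 36.944%.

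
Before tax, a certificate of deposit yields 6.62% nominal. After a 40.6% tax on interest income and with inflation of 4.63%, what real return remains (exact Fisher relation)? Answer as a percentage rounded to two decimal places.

-0.67%

After-tax nominal return = 6.62% × (1 − 0.406) = 3.93228%.
1 + r = 1.0393228 / 1.04630 = 0.993332
After-tax real rate = 0.993332 − 1 → -0.67%.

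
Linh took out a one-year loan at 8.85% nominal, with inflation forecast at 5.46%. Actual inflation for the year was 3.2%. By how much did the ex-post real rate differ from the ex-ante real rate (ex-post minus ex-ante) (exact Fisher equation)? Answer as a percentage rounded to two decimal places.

2.26%

Ex-ante: (1 + 0.0885)/(1 + 0.0546) − 1 = 3.2145%
Ex-post: (1 + 0.0885)/(1 + 0.0320) − 1 = 5.4748%
Difference (ex-post − ex-ante) = 2.2603% → 2.26%.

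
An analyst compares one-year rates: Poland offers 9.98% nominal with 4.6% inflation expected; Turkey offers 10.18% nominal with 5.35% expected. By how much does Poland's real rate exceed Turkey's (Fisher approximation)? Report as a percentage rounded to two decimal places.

0.55%

Poland: 9.98% − 4.6% = 5.380%
Turkey: 10.18% − 5.35% = 4.830%
Differential = 0.550% → 0.55%.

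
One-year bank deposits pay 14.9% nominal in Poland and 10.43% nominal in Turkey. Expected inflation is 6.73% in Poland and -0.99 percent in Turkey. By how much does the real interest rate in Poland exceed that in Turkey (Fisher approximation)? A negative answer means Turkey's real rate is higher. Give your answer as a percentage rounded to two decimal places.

Poland: 14.9% − 6.73% = 8.170%
Turkey: 10.43% − (-0.99%) = 11.420%
Differential = -3.250% → -3.25%.

-3.25%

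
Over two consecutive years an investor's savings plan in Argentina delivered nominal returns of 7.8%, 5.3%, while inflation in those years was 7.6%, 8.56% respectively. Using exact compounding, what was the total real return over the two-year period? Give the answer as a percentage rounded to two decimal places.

-2.82%

Compound the nominal returns: 1.0780 × 1.0530 = 1.135134.
Compound inflation: 1.0760 × 1.0856 = 1.168106.
Deflate: 1.135134 / 1.168106 = 0.971773.
Total real return = 0.971773 − 1 → -2.82%.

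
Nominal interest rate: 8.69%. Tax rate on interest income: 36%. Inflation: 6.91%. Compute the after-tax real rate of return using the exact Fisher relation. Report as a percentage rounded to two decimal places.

After-tax nominal return = 8.69% × (1 − 0.36) = 5.5616%.
1 + r = 1.055616 / 1.06910 = 0.987388
After-tax real rate = 0.987388 − 1 → -1.26%.

-1.26%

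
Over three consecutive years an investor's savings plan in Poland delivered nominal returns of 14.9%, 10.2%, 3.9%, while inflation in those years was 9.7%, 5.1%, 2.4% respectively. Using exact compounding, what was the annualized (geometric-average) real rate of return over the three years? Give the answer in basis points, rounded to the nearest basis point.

Compound the nominal returns: 1.1490 × 1.1020 × 1.0390 = 1.31557972.
Compound inflation: 1.0970 × 1.0510 × 1.0240 = 1.18061773.
Deflate: 1.31557972 / 1.18061773 = 1.11431473.
Annualized real rate = 1.11431473^(1/3) − 1 = 3.6739% → 367 basis points.

367 basis points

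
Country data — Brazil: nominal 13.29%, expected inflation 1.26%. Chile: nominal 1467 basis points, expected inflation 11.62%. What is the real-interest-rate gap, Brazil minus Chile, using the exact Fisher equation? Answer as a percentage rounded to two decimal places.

9.15%

Brazil: (1 + 0.1329)/(1 + 0.0126) − 1 = 11.8803%
Chile: (1 + 0.1467)/(1 + 0.1162) − 1 = 2.7325%
Differential = 11.8803% − 2.7325% = 9.1478% → 9.15%.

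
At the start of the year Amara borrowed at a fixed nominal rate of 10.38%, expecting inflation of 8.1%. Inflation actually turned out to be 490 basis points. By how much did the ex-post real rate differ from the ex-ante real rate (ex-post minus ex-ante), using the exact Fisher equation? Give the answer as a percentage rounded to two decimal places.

Ex-ante: (1 + 0.1038)/(1 + 0.0810) − 1 = 2.1092%
Ex-post: (1 + 0.1038)/(1 + 0.0490) − 1 = 5.2240%
Difference (ex-post − ex-ante) = 3.1149% → 3.11%.

3.11%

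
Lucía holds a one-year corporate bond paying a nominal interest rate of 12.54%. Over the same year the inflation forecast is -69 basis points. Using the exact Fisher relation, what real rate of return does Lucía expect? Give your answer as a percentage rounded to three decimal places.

13.322%

1 + r = 1.12540 / 0.99310 = 1.133219
r = 1.133219 − 1 = 13.3219%, i.e. 13.322%.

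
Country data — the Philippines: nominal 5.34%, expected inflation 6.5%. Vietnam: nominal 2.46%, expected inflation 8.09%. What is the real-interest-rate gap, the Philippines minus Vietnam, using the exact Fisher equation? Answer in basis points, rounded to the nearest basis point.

412 basis points

The Philippines: (1 + 0.0534)/(1 + 0.0650) − 1 = -1.0892%
Vietnam: (1 + 0.0246)/(1 + 0.0809) − 1 = -5.2086%
Differential = -1.0892% − (-5.2086%) = 4.1194% → 412 basis points.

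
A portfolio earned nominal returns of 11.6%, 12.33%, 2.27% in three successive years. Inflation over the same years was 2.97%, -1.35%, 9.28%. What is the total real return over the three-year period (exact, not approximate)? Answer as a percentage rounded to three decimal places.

15.494%

Nominal growth factor = 1.1160 × 1.1233 × 1.0227 = 1.282060
Price-level growth factor = 1.0297 × 0.9865 × 1.0928 = 1.110065
Real growth factor = 1.282060 / 1.110065 = 1.154941
Total real return = 1.154941 − 1 → 15.494%.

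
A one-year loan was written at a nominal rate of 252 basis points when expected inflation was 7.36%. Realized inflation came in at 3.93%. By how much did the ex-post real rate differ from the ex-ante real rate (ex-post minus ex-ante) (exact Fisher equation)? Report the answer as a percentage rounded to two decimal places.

Ex-ante: (1 + 0.0252)/(1 + 0.0736) − 1 = -4.5082%
Ex-post: (1 + 0.0252)/(1 + 0.0393) − 1 = -1.3567%
Difference (ex-post − ex-ante) = 3.1515% → 3.15%.

3.15%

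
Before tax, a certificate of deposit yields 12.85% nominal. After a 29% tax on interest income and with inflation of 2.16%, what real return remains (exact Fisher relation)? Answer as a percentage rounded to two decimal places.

After-tax nominal return = 12.85% × (1 − 0.29) = 9.1235%.
1 + r = 1.091235 / 1.02160 = 1.068163
After-tax real rate = 1.068163 − 1 → 6.82%.

6.82%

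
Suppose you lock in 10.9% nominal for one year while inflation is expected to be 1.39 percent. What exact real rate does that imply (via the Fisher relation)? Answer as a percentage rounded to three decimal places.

1 + r = 1.10900 / 1.01390 = 1.093796
r = 1.093796 − 1 = 9.3796%, i.e. 9.380%.

9.380%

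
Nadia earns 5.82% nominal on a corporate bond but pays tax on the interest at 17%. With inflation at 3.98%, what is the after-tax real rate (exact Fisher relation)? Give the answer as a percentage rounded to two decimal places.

0.82%

After-tax nominal return = 5.82% × (1 − 0.17) = 4.8306%.
1 + r = 1.048306 / 1.03980 = 1.008180
After-tax real rate = 1.008180 − 1 → 0.82%.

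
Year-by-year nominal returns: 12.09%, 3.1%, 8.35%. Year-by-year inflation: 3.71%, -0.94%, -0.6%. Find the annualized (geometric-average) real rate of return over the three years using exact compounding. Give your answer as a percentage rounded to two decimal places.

Nominal growth factor = 1.1209 × 1.0310 × 1.0835 = 1.25214450
Price-level growth factor = 1.0371 × 0.9906 × 0.9940 = 1.02118715
Real growth factor = 1.25214450 / 1.02118715 = 1.22616554
Annualized real rate = 1.22616554^(1/3) − 1 = 7.0327% → 7.03%.

7.03%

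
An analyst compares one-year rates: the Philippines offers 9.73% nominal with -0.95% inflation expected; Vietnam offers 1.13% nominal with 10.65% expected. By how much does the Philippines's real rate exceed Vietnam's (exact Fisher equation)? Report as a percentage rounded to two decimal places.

The Philippines: (1 + 0.0973)/(1 − 0.0095) − 1 = 10.7824%
Vietnam: (1 + 0.0113)/(1 + 0.1065) − 1 = -8.6037%
Differential = 10.7824% − (-8.6037%) = 19.3861% → 19.39%.

19.39%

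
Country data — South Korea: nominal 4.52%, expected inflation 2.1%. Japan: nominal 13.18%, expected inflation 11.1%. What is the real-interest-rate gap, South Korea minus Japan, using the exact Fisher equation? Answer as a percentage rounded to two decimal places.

South Korea: (1 + 0.0452)/(1 + 0.0210) − 1 = 2.3702%
Japan: (1 + 0.1318)/(1 + 0.1110) − 1 = 1.8722%
Differential = 2.3702% − 1.8722% = 0.4980% → 0.50%.

0.50%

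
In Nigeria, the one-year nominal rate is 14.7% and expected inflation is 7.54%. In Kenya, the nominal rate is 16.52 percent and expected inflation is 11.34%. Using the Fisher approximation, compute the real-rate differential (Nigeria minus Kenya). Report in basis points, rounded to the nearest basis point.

Nigeria: 14.7% − 7.54% = 7.160%
Kenya: 16.52% − 11.34% = 5.180%
Differential = 1.980% → 198 basis points.

198 basis points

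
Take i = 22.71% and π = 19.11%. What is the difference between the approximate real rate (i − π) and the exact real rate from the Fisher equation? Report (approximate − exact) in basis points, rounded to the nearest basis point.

Approximate: r ≈ 22.710% − 19.110% = 3.6000%
Exact: (1 + 0.2271)/(1 + 0.1911) − 1 = 3.0224%
Error = 3.6000% − 3.0224% = 0.5776% → 58 basis points.

58 basis points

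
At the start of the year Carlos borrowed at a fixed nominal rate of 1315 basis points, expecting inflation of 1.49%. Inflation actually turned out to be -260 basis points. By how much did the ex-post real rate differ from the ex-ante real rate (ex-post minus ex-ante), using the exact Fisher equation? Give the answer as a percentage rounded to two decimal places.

4.68%

Ex-ante: (1 + 0.1315)/(1 + 0.0149) − 1 = 11.4888%
Ex-post: (1 + 0.1315)/(1 − 0.0260) − 1 = 16.1704%
Difference (ex-post − ex-ante) = 4.6816% → 4.68%.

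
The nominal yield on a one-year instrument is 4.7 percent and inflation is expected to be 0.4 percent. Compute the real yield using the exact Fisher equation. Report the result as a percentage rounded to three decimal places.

By the Fisher relation, 1 + r = (1 + i)/(1 + π).
1 + r = 1.04700 / 1.00400 = 1.042829
r = 1.042829 − 1 = 4.2829%, i.e. 4.283%.

4.283%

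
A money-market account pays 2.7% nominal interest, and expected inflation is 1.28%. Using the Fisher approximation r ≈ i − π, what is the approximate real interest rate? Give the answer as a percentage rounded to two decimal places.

r ≈ i − π = 2.7% − 1.28% = 1.42%.

1.42%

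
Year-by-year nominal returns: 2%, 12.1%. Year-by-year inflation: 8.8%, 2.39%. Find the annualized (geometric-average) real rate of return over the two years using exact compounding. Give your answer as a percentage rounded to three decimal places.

Compound the nominal returns: 1.0200 × 1.1210 = 1.14342000.
Compound inflation: 1.0880 × 1.0239 = 1.11400320.
Deflate: 1.14342000 / 1.11400320 = 1.02640639.
Annualized real rate = 1.02640639^(1/2) − 1 = 1.3117% → 1.312%.

1.312%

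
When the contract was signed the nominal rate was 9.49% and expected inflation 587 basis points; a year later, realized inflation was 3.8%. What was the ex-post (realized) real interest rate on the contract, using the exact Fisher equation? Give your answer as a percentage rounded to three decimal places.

5.482%

Ex-post: (1 + 0.0949)/(1 + 0.0380) − 1 = 5.4817%
So the realized real rate is 5.482%.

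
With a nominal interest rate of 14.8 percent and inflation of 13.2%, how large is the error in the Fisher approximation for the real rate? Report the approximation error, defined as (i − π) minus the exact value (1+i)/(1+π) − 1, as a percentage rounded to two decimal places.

0.19%

Approximate: r ≈ 14.800% − 13.200% = 1.6000%
Exact: (1 + 0.1480)/(1 + 0.1320) − 1 = 1.4134%
Error = 1.6000% − 1.4134% = 0.1866% → 0.19%.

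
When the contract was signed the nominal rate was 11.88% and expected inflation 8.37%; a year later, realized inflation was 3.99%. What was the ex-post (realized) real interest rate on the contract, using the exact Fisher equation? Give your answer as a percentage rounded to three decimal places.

Ex-post: (1 + 0.1188)/(1 + 0.0399) − 1 = 7.5873%
So the realized real rate is 7.587%.

7.587%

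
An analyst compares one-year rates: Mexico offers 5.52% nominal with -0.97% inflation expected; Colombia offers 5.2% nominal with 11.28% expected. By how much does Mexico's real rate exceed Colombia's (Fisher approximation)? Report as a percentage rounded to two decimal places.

Mexico: 5.52% − (-0.97%) = 6.490%
Colombia: 5.2% − 11.28% = -6.080%
Differential = 12.570% → 12.57%.

12.57%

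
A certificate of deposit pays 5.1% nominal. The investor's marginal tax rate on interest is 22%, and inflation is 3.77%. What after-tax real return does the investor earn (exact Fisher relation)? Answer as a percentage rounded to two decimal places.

After-tax nominal return = 5.1% × (1 − 0.22) = 3.9780%.
1 + r = 1.03978 / 1.03770 = 1.002004
After-tax real rate = 1.002004 − 1 → 0.20%.

0.20%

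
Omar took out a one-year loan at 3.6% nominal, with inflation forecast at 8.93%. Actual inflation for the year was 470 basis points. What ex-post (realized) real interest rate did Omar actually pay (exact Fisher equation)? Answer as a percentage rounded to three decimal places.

Ex-post: (1 + 0.0360)/(1 + 0.0470) − 1 = -1.0506%
So the realized real rate is -1.051%.

-1.051%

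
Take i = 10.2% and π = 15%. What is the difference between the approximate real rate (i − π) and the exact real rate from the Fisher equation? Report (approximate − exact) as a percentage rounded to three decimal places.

-0.626%

Approximate: r ≈ 10.200% − 15.000% = -4.8000%
Exact: (1 + 0.1020)/(1 + 0.1500) − 1 = -4.1739%
Error = -4.8000% − (-4.1739%) = -0.6261% → -0.626%.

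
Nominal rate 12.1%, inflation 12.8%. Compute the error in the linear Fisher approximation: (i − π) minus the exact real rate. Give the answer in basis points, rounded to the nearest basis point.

Approximate: r ≈ 12.100% − 12.800% = -0.7000%
Exact: (1 + 0.1210)/(1 + 0.1280) − 1 = -0.6206%
Error = -0.7000% − (-0.6206%) = -0.0794% → -8 basis points.

-8 basis points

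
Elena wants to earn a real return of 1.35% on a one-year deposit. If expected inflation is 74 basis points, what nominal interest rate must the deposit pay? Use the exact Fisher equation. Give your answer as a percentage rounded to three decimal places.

(1 + i) = (1 + r)(1 + π) = 1.01350 × 1.00740 = 1.0209999
i = 1.0209999 − 1, so the required nominal rate is 2.100%.

2.100%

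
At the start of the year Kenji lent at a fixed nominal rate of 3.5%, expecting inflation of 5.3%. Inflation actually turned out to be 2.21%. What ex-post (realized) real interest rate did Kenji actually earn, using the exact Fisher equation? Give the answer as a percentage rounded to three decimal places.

1.262%

Ex-post: (1 + 0.0350)/(1 + 0.0221) − 1 = 1.2621%
So the realized real rate is 1.262%.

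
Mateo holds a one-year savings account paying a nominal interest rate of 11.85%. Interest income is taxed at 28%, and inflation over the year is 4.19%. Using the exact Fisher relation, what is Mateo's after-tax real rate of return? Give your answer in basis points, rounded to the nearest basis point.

After-tax nominal return = 11.85% × (1 − 0.28) = 8.5320%.
1 + r = 1.08532 / 1.04190 = 1.041674
After-tax real rate = 1.041674 − 1 → 417 basis points.

417 basis points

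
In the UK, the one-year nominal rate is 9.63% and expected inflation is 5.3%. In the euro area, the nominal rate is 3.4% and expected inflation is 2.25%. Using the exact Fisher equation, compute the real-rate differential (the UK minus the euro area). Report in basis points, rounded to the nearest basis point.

299 basis points

The UK: (1 + 0.0963)/(1 + 0.0530) − 1 = 4.1121%
The euro area: (1 + 0.0340)/(1 + 0.0225) − 1 = 1.1247%
Differential = 4.1121% − 1.1247% = 2.9874% → 299 basis points.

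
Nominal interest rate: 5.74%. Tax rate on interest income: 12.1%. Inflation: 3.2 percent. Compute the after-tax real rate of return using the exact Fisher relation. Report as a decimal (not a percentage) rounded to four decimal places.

0.0179

After-tax nominal return = 5.74% × (1 − 0.121) = 5.04546%.
1 + r = 1.0504546 / 1.03200 = 1.017882
After-tax real rate = 1.017882 − 1 → 0.0179.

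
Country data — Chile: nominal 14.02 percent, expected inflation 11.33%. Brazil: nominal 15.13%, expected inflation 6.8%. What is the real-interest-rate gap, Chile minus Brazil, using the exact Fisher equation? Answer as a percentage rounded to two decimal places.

Chile: (1 + 0.1402)/(1 + 0.1133) − 1 = 2.4162%
Brazil: (1 + 0.1513)/(1 + 0.0680) − 1 = 7.7996%
Differential = 2.4162% − 7.7996% = -5.3834% → -5.38%.

-5.38%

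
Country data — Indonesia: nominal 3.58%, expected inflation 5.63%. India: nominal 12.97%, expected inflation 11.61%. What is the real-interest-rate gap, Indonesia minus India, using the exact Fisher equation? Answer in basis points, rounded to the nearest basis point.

-316 basis points

Indonesia: (1 + 0.0358)/(1 + 0.0563) − 1 = -1.9407%
India: (1 + 0.1297)/(1 + 0.1161) − 1 = 1.2185%
Differential = -1.9407% − 1.2185% = -3.1593% → -316 basis points.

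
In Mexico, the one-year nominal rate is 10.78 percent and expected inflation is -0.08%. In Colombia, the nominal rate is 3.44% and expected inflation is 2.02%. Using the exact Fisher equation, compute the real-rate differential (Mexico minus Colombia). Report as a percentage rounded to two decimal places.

9.48%

Mexico: (1 + 0.1078)/(1 − 0.0008) − 1 = 10.8687%
Colombia: (1 + 0.0344)/(1 + 0.0202) − 1 = 1.3919%
Differential = 10.8687% − 1.3919% = 9.4768% → 9.48%.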